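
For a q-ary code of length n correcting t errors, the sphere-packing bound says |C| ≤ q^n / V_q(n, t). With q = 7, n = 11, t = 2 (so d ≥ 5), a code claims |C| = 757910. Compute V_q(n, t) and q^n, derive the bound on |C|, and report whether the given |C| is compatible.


V_q(n, t) = 2047, q^n = 1977326743, Hamming bound = 965963, |C| = 757910 ≤ bound (satisfied).

Step 1: Compute V_q(n, t) = Σ_{j=0}^2 C(n, j) (q−1)^j.
  j = 0: C(11,0)·(6)^0 = 1·1 = 1.
  j = 1: C(11,1)·(6)^1 = 11·6 = 66.
  j = 2: C(11,2)·(6)^2 = 55·36 = 1980.
  V_q(n, t) = 1 + 66 + 1980 = 2047.
Step 2: q^n = 7^11 = 1977326743.
Step 3: Hamming bound ⌊q^n / V_q(n,t)⌋ = ⌊1977326743/2047⌋ = 965963.
Step 4: Compare |C| = 757910 to 965963: satisfied.
The claimed |C| lies below the Hamming bound.


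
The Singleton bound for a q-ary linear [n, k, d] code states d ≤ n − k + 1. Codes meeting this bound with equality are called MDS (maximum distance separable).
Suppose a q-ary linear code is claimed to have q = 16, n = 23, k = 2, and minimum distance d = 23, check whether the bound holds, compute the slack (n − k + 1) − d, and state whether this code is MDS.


Singleton RHS = n − k + 1 = 22, slack = -1, bound violated (no such code; not MDS).

Singleton bound: d ≤ n − k + 1.
Here n = 23, k = 2, so n − k + 1 = 22.
Given d = 23, check d ≤ 22: NO.
Slack = (n − k + 1) − d = -1.
The slack is negative: d = 23 exceeds n − k + 1 = 22 by 1, so the Singleton bound is violated and no linear [23, 2, 23]_16 code can exist. In particular it is not MDS (MDS requires d = n − k + 1 exactly).
Description: the claimed parameters are [23, 2, 23]_16; such a code would be impossible (violates the Singleton bound).


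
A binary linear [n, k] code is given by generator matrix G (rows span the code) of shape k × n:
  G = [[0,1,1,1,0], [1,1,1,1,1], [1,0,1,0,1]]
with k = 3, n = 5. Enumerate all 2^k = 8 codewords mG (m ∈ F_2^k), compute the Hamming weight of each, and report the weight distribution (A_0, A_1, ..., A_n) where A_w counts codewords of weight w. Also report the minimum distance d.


Weight distribution: A_0 = 1, A_1 = 1, A_2 = 2, A_3 = 2, A_4 = 1, A_5 = 1. Minimum distance d = 1.

Enumerate all 2^3 = 8 messages m ∈ F_2^3.
For each, compute codeword c = mG in F_2^5, then tally its weight.
  m = 000 → c = 00000, weight = 0.
  m = 100 → c = 01110, weight = 3.
  m = 010 → c = 11111, weight = 5.
  m = 110 → c = 10001, weight = 2.
  m = 001 → c = 10101, weight = 3.
  m = 101 → c = 11011, weight = 4.
  m = 011 → c = 01010, weight = 2.
  m = 111 → c = 00100, weight = 1.
Tally weights:
  weight 0: 1 codewords.
  weight 1: 1 codewords.
  weight 2: 2 codewords.
  weight 3: 2 codewords.
  weight 4: 1 codewords.
  weight 5: 1 codewords.
Minimum distance d = smallest w > 0 with A_w > 0 = 1.
Sanity: Σ A_w = 8 = 2^3 = 8 ✓.


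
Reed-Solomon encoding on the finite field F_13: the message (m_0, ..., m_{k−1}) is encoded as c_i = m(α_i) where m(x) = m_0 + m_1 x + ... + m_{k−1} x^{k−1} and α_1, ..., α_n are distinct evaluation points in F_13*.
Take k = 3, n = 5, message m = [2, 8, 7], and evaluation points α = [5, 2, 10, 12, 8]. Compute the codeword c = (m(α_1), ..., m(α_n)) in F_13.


c = [9, 7, 2, 1, 7]

Message polynomial: m(x) = 2 + 8·x + 7·x^2 (mod 13).
For each evaluation point α_i, compute m(α_i) mod 13:
  α_1 = 5: Horner steps 7 → 4 → 9, so m(5) = 9.
  α_2 = 2: Horner steps 7 → 9 → 7, so m(2) = 7.
  α_3 = 10: Horner steps 7 → 0 → 2, so m(10) = 2.
  α_4 = 12: Horner steps 7 → 1 → 1, so m(12) = 1.
  α_5 = 8: Horner steps 7 → 12 → 7, so m(8) = 7.
Codeword c = [9, 7, 2, 1, 7] ∈ F_13^5.


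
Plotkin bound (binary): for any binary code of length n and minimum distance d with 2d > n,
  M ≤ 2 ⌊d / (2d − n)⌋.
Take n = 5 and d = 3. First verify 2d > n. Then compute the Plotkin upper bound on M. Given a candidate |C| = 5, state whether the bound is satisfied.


Plotkin bound M ≤ 6; given |C| = 5 ≤ bound (satisfied).

Check applicability: 2d = 6, n = 5.
2d − n = 1 > 0, so Plotkin applies.
Compute d/(2d−n) = 3/1 ≈ 3.0000.
⌊d/(2d−n)⌋ = 3.
Plotkin bound: M ≤ 2·3 = 6.
Given |C| = 5, check: satisfied.
This |C| is below the Plotkin bound.


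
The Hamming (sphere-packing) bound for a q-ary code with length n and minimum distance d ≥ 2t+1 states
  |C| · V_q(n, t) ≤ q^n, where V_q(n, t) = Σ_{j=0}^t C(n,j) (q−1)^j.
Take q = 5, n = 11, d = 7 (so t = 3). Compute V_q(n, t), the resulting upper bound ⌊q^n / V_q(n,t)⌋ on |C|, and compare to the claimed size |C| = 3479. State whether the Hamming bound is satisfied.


V_q(n, t) = 11485, q^n = 48828125, Hamming bound = 4251, |C| = 3479 ≤ bound (satisfied).

Step 1: Compute V_q(n, t) = Σ_{j=0}^3 C(n, j) (q−1)^j.
  j = 0: C(11,0)·(4)^0 = 1·1 = 1.
  j = 1: C(11,1)·(4)^1 = 11·4 = 44.
  j = 2: C(11,2)·(4)^2 = 55·16 = 880.
  j = 3: C(11,3)·(4)^3 = 165·64 = 10560.
  V_q(n, t) = 1 + 44 + 880 + 10560 = 11485.
Step 2: q^n = 5^11 = 48828125.
Step 3: Hamming bound ⌊q^n / V_q(n,t)⌋ = ⌊48828125/11485⌋ = 4251.
Step 4: Compare |C| = 3479 to 4251: satisfied.
The claimed |C| lies below the Hamming bound.


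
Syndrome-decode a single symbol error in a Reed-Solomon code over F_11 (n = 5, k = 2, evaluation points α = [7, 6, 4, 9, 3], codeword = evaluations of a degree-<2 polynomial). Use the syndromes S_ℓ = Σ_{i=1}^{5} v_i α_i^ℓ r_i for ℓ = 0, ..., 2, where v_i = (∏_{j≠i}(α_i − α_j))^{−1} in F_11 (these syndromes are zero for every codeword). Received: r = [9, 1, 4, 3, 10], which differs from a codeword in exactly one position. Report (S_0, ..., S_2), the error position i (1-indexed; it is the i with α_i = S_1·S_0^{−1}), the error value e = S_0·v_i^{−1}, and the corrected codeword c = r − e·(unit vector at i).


S = (10, 7, 6), error at position 3, error magnitude e = 8, c = [9, 1, 7, 3, 10].

Step 1: column multipliers v_i = (∏_{j≠i}(α_i − α_j))^{−1} mod 11.
  i = 1 (α = 7): (7−6)(7−4)(7−9)(7−3) = 1·3·(−2)·4 = −24 ≡ 9, so v_1 = 9^{−1} = 5 (mod 11).
  i = 2 (α = 6): (6−7)(6−4)(6−9)(6−3) = (−1)·2·(−3)·3 = 18 ≡ 7, so v_2 = 7^{−1} = 8 (mod 11).
  i = 3 (α = 4): (4−7)(4−6)(4−9)(4−3) = (−3)·(−2)·(−5)·1 = −30 ≡ 3, so v_3 = 3^{−1} = 4 (mod 11).
  i = 4 (α = 9): (9−7)(9−6)(9−4)(9−3) = 2·3·5·6 = 180 ≡ 4, so v_4 = 4^{−1} = 3 (mod 11).
  i = 5 (α = 3): (3−7)(3−6)(3−4)(3−9) = (−4)·(−3)·(−1)·(−6) = 72 ≡ 6, so v_5 = 6^{−1} = 2 (mod 11).
  v = [5, 8, 4, 3, 2].
Step 2: syndromes of r = [9, 1, 4, 3, 10] (all sums mod 11).
  S_0 = Σ v_i r_i = 5·9 + 8·1 + 4·4 + 3·3 + 2·10 = 98 ≡ 10.
  S_1 = Σ v_i α_i r_i = 5·7·9 + 8·6·1 + 4·4·4 + 3·9·3 + 2·3·10 = 568 ≡ 7.
  α_i^2 mod 11 = [5, 3, 5, 4, 9].
  S_2 = Σ v_i α_i^2 r_i = 5·5·9 + 8·3·1 + 4·5·4 + 3·4·3 + 2·9·10 = 545 ≡ 6.
  S = (10, 7, 6) ≠ 0, so r is not a codeword (an error is present).
Step 3: locate the error. For a single error e at position i, S_ℓ = v_i·e·α_i^ℓ, so α_err = S_1/S_0.
  S_0^{−1} = 10^{−1} = 10 (mod 11), so α_err = 7·10 = 70 ≡ 4 = α_3. Error position i = 3.
  Consistency check: S_2/S_1 = 6·8 = 48 ≡ 4 = α_err ✓ (single-error assumption holds).
Step 4: error magnitude e = S_0/v_3 = S_0·∏_{j≠3}(α_3 − α_j) = 10·3 = 30 ≡ 8 (mod 11).
Step 5: correct position 3: c_3 = r_3 − e = 4 − 8 ≡ 7 (mod 11). Hence c = [9, 1, 7, 3, 10].
  Check: interpolating c through the α_i gives m(x) = 8 + 8·x (degree < 2) with m(α_i) = c_i for every i, so c is indeed a codeword.


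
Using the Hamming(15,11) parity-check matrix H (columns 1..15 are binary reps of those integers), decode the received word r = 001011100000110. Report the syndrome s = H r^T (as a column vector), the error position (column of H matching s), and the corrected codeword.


s = (0, 1, 0, 0)^T, error position = 4, corrected codeword c = 001111100000110

Compute s = H r^T mod 2 one row at a time:
  s_1 = 0 + 0 + 0 + 0 + 0 + 1 + 1 + 0 = 2 ≡ 0 (mod 2).
  s_2 = 0 + 1 + 1 + 1 + 0 + 1 + 1 + 0 = 5 ≡ 1 (mod 2).
  s_3 = 0 + 1 + 1 + 1 + 0 + 0 + 1 + 0 = 4 ≡ 0 (mod 2).
  s_4 = 0 + 1 + 1 + 1 + 0 + 0 + 1 + 0 = 4 ≡ 0 (mod 2).
s = (0, 1, 0, 0)^T — this equals column 4 of H (binary 0100), so error is at position 4.
Correct: flip bit 4 of r = 001011100000110 to get c = 001111100000110.


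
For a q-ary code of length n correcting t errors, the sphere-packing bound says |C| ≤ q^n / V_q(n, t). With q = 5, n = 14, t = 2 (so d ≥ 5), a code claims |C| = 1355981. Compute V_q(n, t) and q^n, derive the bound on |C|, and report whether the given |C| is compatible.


V_q(n, t) = 1513, q^n = 6103515625, Hamming bound = 4034048, |C| = 1355981 ≤ bound (satisfied).

Step 1: Compute V_q(n, t) = Σ_{j=0}^2 C(n, j) (q−1)^j.
  j = 0: C(14,0)·(4)^0 = 1·1 = 1.
  j = 1: C(14,1)·(4)^1 = 14·4 = 56.
  j = 2: C(14,2)·(4)^2 = 91·16 = 1456.
  V_q(n, t) = 1 + 56 + 1456 = 1513.
Step 2: q^n = 5^14 = 6103515625.
Step 3: Hamming bound ⌊q^n / V_q(n,t)⌋ = ⌊6103515625/1513⌋ = 4034048.
Step 4: Compare |C| = 1355981 to 4034048: satisfied.
The claimed |C| lies below the Hamming bound.


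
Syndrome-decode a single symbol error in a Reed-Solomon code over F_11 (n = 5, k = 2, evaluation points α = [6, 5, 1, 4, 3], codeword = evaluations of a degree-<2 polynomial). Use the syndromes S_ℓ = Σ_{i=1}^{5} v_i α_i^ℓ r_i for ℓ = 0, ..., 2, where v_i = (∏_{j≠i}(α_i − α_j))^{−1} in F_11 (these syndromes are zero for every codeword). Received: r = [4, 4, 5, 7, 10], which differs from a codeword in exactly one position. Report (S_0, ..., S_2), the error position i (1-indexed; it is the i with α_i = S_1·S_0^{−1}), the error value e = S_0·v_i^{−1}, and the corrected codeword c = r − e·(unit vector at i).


S = (10, 5, 8), error at position 1, error magnitude e = 3, c = [1, 4, 5, 7, 10].

Step 1: column multipliers v_i = (∏_{j≠i}(α_i − α_j))^{−1} mod 11.
  i = 1 (α = 6): (6−5)(6−1)(6−4)(6−3) = 1·5·2·3 = 30 ≡ 8, so v_1 = 8^{−1} = 7 (mod 11).
  i = 2 (α = 5): (5−6)(5−1)(5−4)(5−3) = (−1)·4·1·2 = −8 ≡ 3, so v_2 = 3^{−1} = 4 (mod 11).
  i = 3 (α = 1): (1−6)(1−5)(1−4)(1−3) = (−5)·(−4)·(−3)·(−2) = 120 ≡ 10, so v_3 = 10^{−1} = 10 (mod 11).
  i = 4 (α = 4): (4−6)(4−5)(4−1)(4−3) = (−2)·(−1)·3·1 = 6 ≡ 6, so v_4 = 6^{−1} = 2 (mod 11).
  i = 5 (α = 3): (3−6)(3−5)(3−1)(3−4) = (−3)·(−2)·2·(−1) = −12 ≡ 10, so v_5 = 10^{−1} = 10 (mod 11).
  v = [7, 4, 10, 2, 10].
Step 2: syndromes of r = [4, 4, 5, 7, 10] (all sums mod 11).
  S_0 = Σ v_i r_i = 7·4 + 4·4 + 10·5 + 2·7 + 10·10 = 208 ≡ 10.
  S_1 = Σ v_i α_i r_i = 7·6·4 + 4·5·4 + 10·1·5 + 2·4·7 + 10·3·10 = 654 ≡ 5.
  α_i^2 mod 11 = [3, 3, 1, 5, 9].
  S_2 = Σ v_i α_i^2 r_i = 7·3·4 + 4·3·4 + 10·1·5 + 2·5·7 + 10·9·10 = 1152 ≡ 8.
  S = (10, 5, 8) ≠ 0, so r is not a codeword (an error is present).
Step 3: locate the error. For a single error e at position i, S_ℓ = v_i·e·α_i^ℓ, so α_err = S_1/S_0.
  S_0^{−1} = 10^{−1} = 10 (mod 11), so α_err = 5·10 = 50 ≡ 6 = α_1. Error position i = 1.
  Consistency check: S_2/S_1 = 8·9 = 72 ≡ 6 = α_err ✓ (single-error assumption holds).
Step 4: error magnitude e = S_0/v_1 = S_0·∏_{j≠1}(α_1 − α_j) = 10·8 = 80 ≡ 3 (mod 11).
Step 5: correct position 1: c_1 = r_1 − e = 4 − 3 ≡ 1 (mod 11). Hence c = [1, 4, 5, 7, 10].
  Check: interpolating c through the α_i gives m(x) = 8 + 8·x (degree < 2) with m(α_i) = c_i for every i, so c is indeed a codeword.


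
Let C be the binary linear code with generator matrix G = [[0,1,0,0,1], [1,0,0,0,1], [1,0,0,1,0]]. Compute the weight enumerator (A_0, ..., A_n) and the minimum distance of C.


Weight distribution: A_0 = 1, A_2 = 6, A_4 = 1. Minimum distance d = 2.

Enumerate all 2^3 = 8 messages m ∈ F_2^3.
For each, compute codeword c = mG in F_2^5, then tally its weight.
  m = 000 → c = 00000, weight = 0.
  m = 100 → c = 01001, weight = 2.
  m = 010 → c = 10001, weight = 2.
  m = 110 → c = 11000, weight = 2.
  m = 001 → c = 10010, weight = 2.
  m = 101 → c = 11011, weight = 4.
  m = 011 → c = 00011, weight = 2.
  m = 111 → c = 01010, weight = 2.
Tally weights:
  weight 0: 1 codewords.
  weight 2: 6 codewords.
  weight 4: 1 codewords.
Minimum distance d = smallest w > 0 with A_w > 0 = 2.
Sanity: Σ A_w = 8 = 2^3 = 8 ✓.


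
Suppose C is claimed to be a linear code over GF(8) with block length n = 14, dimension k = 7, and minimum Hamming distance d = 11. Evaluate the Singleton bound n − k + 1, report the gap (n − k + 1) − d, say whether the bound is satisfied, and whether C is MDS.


Singleton RHS = n − k + 1 = 8, slack = -3, bound violated (no such code; not MDS).

Singleton bound: d ≤ n − k + 1.
Here n = 14, k = 7, so n − k + 1 = 8.
Given d = 11, check d ≤ 8: NO.
Slack = (n − k + 1) − d = -3.
The slack is negative: d = 11 exceeds n − k + 1 = 8 by 3, so the Singleton bound is violated and no linear [14, 7, 11]_8 code can exist. In particular it is not MDS (MDS requires d = n − k + 1 exactly).
Description: the claimed parameters are [14, 7, 11]_8; such a code would be impossible (violates the Singleton bound).


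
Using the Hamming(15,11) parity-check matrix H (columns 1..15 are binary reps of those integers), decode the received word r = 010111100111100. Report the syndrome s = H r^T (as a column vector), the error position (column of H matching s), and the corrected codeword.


s = (0, 0, 1, 0)^T, error position = 2, corrected codeword c = 000111100111100

Compute s = H r^T mod 2 one row at a time:
  s_1 = 0 + 0 + 1 + 1 + 1 + 1 + 0 + 0 = 4 ≡ 0 (mod 2).
  s_2 = 1 + 1 + 1 + 1 + 1 + 1 + 0 + 0 = 6 ≡ 0 (mod 2).
  s_3 = 1 + 0 + 1 + 1 + 1 + 1 + 0 + 0 = 5 ≡ 1 (mod 2).
  s_4 = 0 + 0 + 1 + 1 + 0 + 1 + 1 + 0 = 4 ≡ 0 (mod 2).
s = (0, 0, 1, 0)^T — this equals column 2 of H (binary 0010), so error is at position 2.
Correct: flip bit 2 of r = 010111100111100 to get c = 000111100111100.


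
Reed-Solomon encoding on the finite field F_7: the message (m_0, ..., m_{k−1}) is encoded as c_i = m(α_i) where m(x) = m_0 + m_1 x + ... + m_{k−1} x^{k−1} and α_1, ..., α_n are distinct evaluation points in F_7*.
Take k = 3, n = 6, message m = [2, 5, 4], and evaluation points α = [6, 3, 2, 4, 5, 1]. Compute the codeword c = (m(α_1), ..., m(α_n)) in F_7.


c = [1, 4, 0, 2, 1, 4]

Message polynomial: m(x) = 2 + 5·x + 4·x^2 (mod 7).
For each evaluation point α_i, compute m(α_i) mod 7:
  α_1 = 6: Horner steps 4 → 1 → 1, so m(6) = 1.
  α_2 = 3: Horner steps 4 → 3 → 4, so m(3) = 4.
  α_3 = 2: Horner steps 4 → 6 → 0, so m(2) = 0.
  α_4 = 4: Horner steps 4 → 0 → 2, so m(4) = 2.
  α_5 = 5: Horner steps 4 → 4 → 1, so m(5) = 1.
  α_6 = 1: Horner steps 4 → 2 → 4, so m(1) = 4.
Codeword c = [1, 4, 0, 2, 1, 4] ∈ F_7^6.


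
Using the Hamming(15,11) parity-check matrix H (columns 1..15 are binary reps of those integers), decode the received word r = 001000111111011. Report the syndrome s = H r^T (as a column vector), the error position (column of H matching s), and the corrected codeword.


s = (1, 0, 0, 1)^T, error position = 9, corrected codeword c = 001000110111011

Compute s = H r^T mod 2 one row at a time:
  s_1 = 1 + 1 + 1 + 1 + 1 + 0 + 1 + 1 = 7 ≡ 1 (mod 2).
  s_2 = 0 + 0 + 0 + 1 + 1 + 0 + 1 + 1 = 4 ≡ 0 (mod 2).
  s_3 = 0 + 1 + 0 + 1 + 1 + 1 + 1 + 1 = 6 ≡ 0 (mod 2).
  s_4 = 0 + 1 + 0 + 1 + 1 + 1 + 0 + 1 = 5 ≡ 1 (mod 2).
s = (1, 0, 0, 1)^T — this equals column 9 of H (binary 1001), so error is at position 9.
Correct: flip bit 9 of r = 001000111111011 to get c = 001000110111011.


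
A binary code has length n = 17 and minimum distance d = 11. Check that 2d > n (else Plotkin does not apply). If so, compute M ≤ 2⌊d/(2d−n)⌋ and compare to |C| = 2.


Plotkin bound M ≤ 4; given |C| = 2 ≤ bound (satisfied).

Check applicability: 2d = 22, n = 17.
2d − n = 5 > 0, so Plotkin applies.
Compute d/(2d−n) = 11/5 ≈ 2.2000.
⌊d/(2d−n)⌋ = 2.
Plotkin bound: M ≤ 2·2 = 4.
Given |C| = 2, check: satisfied.
This |C| is below the Plotkin bound.


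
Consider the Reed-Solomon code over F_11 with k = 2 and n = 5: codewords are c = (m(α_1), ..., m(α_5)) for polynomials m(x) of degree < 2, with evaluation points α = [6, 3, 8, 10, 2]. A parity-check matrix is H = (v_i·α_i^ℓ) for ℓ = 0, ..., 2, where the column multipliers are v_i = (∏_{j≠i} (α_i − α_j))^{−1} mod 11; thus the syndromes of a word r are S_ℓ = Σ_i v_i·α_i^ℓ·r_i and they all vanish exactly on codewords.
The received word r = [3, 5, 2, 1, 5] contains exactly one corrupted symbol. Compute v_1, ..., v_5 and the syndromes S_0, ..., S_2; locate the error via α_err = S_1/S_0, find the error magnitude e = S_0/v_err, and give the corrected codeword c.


S = (10, 8, 2), error at position 2, error magnitude e = 6, c = [3, 10, 2, 1, 5].

Step 1: column multipliers v_i = (∏_{j≠i}(α_i − α_j))^{−1} mod 11.
  i = 1 (α = 6): (6−3)(6−8)(6−10)(6−2) = 3·(−2)·(−4)·4 = 96 ≡ 8, so v_1 = 8^{−1} = 7 (mod 11).
  i = 2 (α = 3): (3−6)(3−8)(3−10)(3−2) = (−3)·(−5)·(−7)·1 = −105 ≡ 5, so v_2 = 5^{−1} = 9 (mod 11).
  i = 3 (α = 8): (8−6)(8−3)(8−10)(8−2) = 2·5·(−2)·6 = −120 ≡ 1, so v_3 = 1^{−1} = 1 (mod 11).
  i = 4 (α = 10): (10−6)(10−3)(10−8)(10−2) = 4·7·2·8 = 448 ≡ 8, so v_4 = 8^{−1} = 7 (mod 11).
  i = 5 (α = 2): (2−6)(2−3)(2−8)(2−10) = (−4)·(−1)·(−6)·(−8) = 192 ≡ 5, so v_5 = 5^{−1} = 9 (mod 11).
  v = [7, 9, 1, 7, 9].
Step 2: syndromes of r = [3, 5, 2, 1, 5] (all sums mod 11).
  S_0 = Σ v_i r_i = 7·3 + 9·5 + 1·2 + 7·1 + 9·5 = 120 ≡ 10.
  S_1 = Σ v_i α_i r_i = 7·6·3 + 9·3·5 + 1·8·2 + 7·10·1 + 9·2·5 = 437 ≡ 8.
  α_i^2 mod 11 = [3, 9, 9, 1, 4].
  S_2 = Σ v_i α_i^2 r_i = 7·3·3 + 9·9·5 + 1·9·2 + 7·1·1 + 9·4·5 = 673 ≡ 2.
  S = (10, 8, 2) ≠ 0, so r is not a codeword (an error is present).
Step 3: locate the error. For a single error e at position i, S_ℓ = v_i·e·α_i^ℓ, so α_err = S_1/S_0.
  S_0^{−1} = 10^{−1} = 10 (mod 11), so α_err = 8·10 = 80 ≡ 3 = α_2. Error position i = 2.
  Consistency check: S_2/S_1 = 2·7 = 14 ≡ 3 = α_err ✓ (single-error assumption holds).
Step 4: error magnitude e = S_0/v_2 = S_0·∏_{j≠2}(α_2 − α_j) = 10·5 = 50 ≡ 6 (mod 11).
Step 5: correct position 2: c_2 = r_2 − e = 5 − 6 ≡ 10 (mod 11). Hence c = [3, 10, 2, 1, 5].
  Check: interpolating c through the α_i gives m(x) = 6 + 5·x (degree < 2) with m(α_i) = c_i for every i, so c is indeed a codeword.


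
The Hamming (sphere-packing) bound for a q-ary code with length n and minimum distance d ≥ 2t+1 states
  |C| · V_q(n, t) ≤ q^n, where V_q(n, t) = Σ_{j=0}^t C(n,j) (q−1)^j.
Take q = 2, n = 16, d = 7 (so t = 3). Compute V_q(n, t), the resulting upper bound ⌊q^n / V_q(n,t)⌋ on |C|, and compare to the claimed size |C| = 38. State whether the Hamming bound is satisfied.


V_q(n, t) = 697, q^n = 65536, Hamming bound = 94, |C| = 38 ≤ bound (satisfied).

Step 1: Compute V_q(n, t) = Σ_{j=0}^3 C(n, j) (q−1)^j.
  j = 0: C(16,0)·(1)^0 = 1·1 = 1.
  j = 1: C(16,1)·(1)^1 = 16·1 = 16.
  j = 2: C(16,2)·(1)^2 = 120·1 = 120.
  j = 3: C(16,3)·(1)^3 = 560·1 = 560.
  V_q(n, t) = 1 + 16 + 120 + 560 = 697.
Step 2: q^n = 2^16 = 65536.
Step 3: Hamming bound ⌊q^n / V_q(n,t)⌋ = ⌊65536/697⌋ = 94.
Step 4: Compare |C| = 38 to 94: satisfied.
The claimed |C| lies below the Hamming bound.


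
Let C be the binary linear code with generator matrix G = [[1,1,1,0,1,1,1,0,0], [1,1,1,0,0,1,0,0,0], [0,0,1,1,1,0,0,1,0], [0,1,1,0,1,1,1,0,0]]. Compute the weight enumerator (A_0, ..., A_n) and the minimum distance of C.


Weight distribution: A_0 = 1, A_1 = 1, A_2 = 1, A_3 = 2, A_4 = 3, A_5 = 5, A_6 = 3. Minimum distance d = 1.

Enumerate all 2^4 = 16 messages m ∈ F_2^4.
For each, compute codeword c = mG in F_2^9, then tally its weight.
  m = 0000 → c = 000000000, weight = 0.
  m = 1000 → c = 111011100, weight = 6.
  m = 0100 → c = 111001000, weight = 4.
  m = 1100 → c = 000010100, weight = 2.
  m = 0010 → c = 001110010, weight = 4.
  m = 1010 → c = 110101110, weight = 6.
  m = 0110 → c = 110111010, weight = 6.
  m = 1110 → c = 001100110, weight = 4.
  m = 0001 → c = 011011100, weight = 5.
  m = 1001 → c = 100000000, weight = 1.
  m = 0101 → c = 100010100, weight = 3.
  m = 1101 → c = 011001000, weight = 3.
  m = 0011 → c = 010101110, weight = 5.
  m = 1011 → c = 101110010, weight = 5.
  m = 0111 → c = 101100110, weight = 5.
  m = 1111 → c = 010111010, weight = 5.
Tally weights:
  weight 0: 1 codewords.
  weight 1: 1 codewords.
  weight 2: 1 codewords.
  weight 3: 2 codewords.
  weight 4: 3 codewords.
  weight 5: 5 codewords.
  weight 6: 3 codewords.
Minimum distance d = smallest w > 0 with A_w > 0 = 1.
Sanity: Σ A_w = 16 = 2^4 = 16 ✓.


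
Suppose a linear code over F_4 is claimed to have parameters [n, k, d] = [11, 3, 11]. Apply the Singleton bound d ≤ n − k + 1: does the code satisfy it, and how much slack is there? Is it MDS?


Singleton RHS = n − k + 1 = 9, slack = -2, bound violated (no such code; not MDS).

Singleton bound: d ≤ n − k + 1.
Here n = 11, k = 3, so n − k + 1 = 9.
Given d = 11, check d ≤ 9: NO.
Slack = (n − k + 1) − d = -2.
The slack is negative: d = 11 exceeds n − k + 1 = 9 by 2, so the Singleton bound is violated and no linear [11, 3, 11]_4 code can exist. In particular it is not MDS (MDS requires d = n − k + 1 exactly).
Description: the claimed parameters are [11, 3, 11]_4; such a code would be impossible (violates the Singleton bound).


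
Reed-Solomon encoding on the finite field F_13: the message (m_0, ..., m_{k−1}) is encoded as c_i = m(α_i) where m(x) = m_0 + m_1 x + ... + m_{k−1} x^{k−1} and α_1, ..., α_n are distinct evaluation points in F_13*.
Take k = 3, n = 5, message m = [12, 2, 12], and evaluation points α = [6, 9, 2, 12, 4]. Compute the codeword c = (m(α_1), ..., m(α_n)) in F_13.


c = [1, 1, 12, 9, 4]

Message polynomial: m(x) = 12 + 2·x + 12·x^2 (mod 13).
For each evaluation point α_i, compute m(α_i) mod 13:
  α_1 = 6: Horner steps 12 → 9 → 1, so m(6) = 1.
  α_2 = 9: Horner steps 12 → 6 → 1, so m(9) = 1.
  α_3 = 2: Horner steps 12 → 0 → 12, so m(2) = 12.
  α_4 = 12: Horner steps 12 → 3 → 9, so m(12) = 9.
  α_5 = 4: Horner steps 12 → 11 → 4, so m(4) = 4.
Codeword c = [1, 1, 12, 9, 4] ∈ F_13^5.


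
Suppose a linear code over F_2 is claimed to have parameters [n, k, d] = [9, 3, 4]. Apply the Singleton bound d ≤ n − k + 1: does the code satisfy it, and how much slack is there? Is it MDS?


Singleton RHS = n − k + 1 = 7, slack = 3, bound satisfied, not MDS.

Singleton bound: d ≤ n − k + 1.
Here n = 9, k = 3, so n − k + 1 = 7.
Given d = 4, check d ≤ 7: YES.
Slack = (n − k + 1) − d = 3.
The code is NOT MDS (slack = 3 > 0).
Description: the claimed parameters are [9, 3, 4]_2; such a code would be non-MDS.


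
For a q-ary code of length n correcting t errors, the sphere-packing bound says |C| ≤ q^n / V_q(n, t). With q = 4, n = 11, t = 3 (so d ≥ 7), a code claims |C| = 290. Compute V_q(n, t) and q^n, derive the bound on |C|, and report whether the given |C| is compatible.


V_q(n, t) = 4984, q^n = 4194304, Hamming bound = 841, |C| = 290 ≤ bound (satisfied).

Step 1: Compute V_q(n, t) = Σ_{j=0}^3 C(n, j) (q−1)^j.
  j = 0: C(11,0)·(3)^0 = 1·1 = 1.
  j = 1: C(11,1)·(3)^1 = 11·3 = 33.
  j = 2: C(11,2)·(3)^2 = 55·9 = 495.
  j = 3: C(11,3)·(3)^3 = 165·27 = 4455.
  V_q(n, t) = 1 + 33 + 495 + 4455 = 4984.
Step 2: q^n = 4^11 = 4194304.
Step 3: Hamming bound ⌊q^n / V_q(n,t)⌋ = ⌊4194304/4984⌋ = 841.
Step 4: Compare |C| = 290 to 841: satisfied.
The claimed |C| lies below the Hamming bound.


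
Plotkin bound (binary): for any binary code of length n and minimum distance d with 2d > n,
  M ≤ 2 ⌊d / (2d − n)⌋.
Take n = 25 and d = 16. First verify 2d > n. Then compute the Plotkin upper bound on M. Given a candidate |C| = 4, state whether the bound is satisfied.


Plotkin bound M ≤ 4; given |C| = 4 ≤ bound (satisfied).

Check applicability: 2d = 32, n = 25.
2d − n = 7 > 0, so Plotkin applies.
Compute d/(2d−n) = 16/7 ≈ 2.2857.
⌊d/(2d−n)⌋ = 2.
Plotkin bound: M ≤ 2·2 = 4.
Given |C| = 4, check: satisfied.
This |C| is at the Plotkin bound.


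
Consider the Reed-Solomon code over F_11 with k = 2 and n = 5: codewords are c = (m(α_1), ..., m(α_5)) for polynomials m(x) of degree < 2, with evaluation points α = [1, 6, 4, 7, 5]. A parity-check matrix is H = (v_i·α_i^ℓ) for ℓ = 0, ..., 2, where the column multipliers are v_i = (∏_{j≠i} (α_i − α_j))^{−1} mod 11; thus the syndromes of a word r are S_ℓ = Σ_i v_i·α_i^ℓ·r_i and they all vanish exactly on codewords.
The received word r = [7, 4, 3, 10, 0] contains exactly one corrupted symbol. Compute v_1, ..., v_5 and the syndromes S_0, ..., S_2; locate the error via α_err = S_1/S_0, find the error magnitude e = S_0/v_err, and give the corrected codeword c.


S = (3, 4, 9), error at position 5, error magnitude e = 2, c = [7, 4, 3, 10, 9].

Step 1: column multipliers v_i = (∏_{j≠i}(α_i − α_j))^{−1} mod 11.
  i = 1 (α = 1): (1−6)(1−4)(1−7)(1−5) = (−5)·(−3)·(−6)·(−4) = 360 ≡ 8, so v_1 = 8^{−1} = 7 (mod 11).
  i = 2 (α = 6): (6−1)(6−4)(6−7)(6−5) = 5·2·(−1)·1 = −10 ≡ 1, so v_2 = 1^{−1} = 1 (mod 11).
  i = 3 (α = 4): (4−1)(4−6)(4−7)(4−5) = 3·(−2)·(−3)·(−1) = −18 ≡ 4, so v_3 = 4^{−1} = 3 (mod 11).
  i = 4 (α = 7): (7−1)(7−6)(7−4)(7−5) = 6·1·3·2 = 36 ≡ 3, so v_4 = 3^{−1} = 4 (mod 11).
  i = 5 (α = 5): (5−1)(5−6)(5−4)(5−7) = 4·(−1)·1·(−2) = 8 ≡ 8, so v_5 = 8^{−1} = 7 (mod 11).
  v = [7, 1, 3, 4, 7].
Step 2: syndromes of r = [7, 4, 3, 10, 0] (all sums mod 11).
  S_0 = Σ v_i r_i = 7·7 + 1·4 + 3·3 + 4·10 + 7·0 = 102 ≡ 3.
  S_1 = Σ v_i α_i r_i = 7·1·7 + 1·6·4 + 3·4·3 + 4·7·10 + 7·5·0 = 389 ≡ 4.
  α_i^2 mod 11 = [1, 3, 5, 5, 3].
  S_2 = Σ v_i α_i^2 r_i = 7·1·7 + 1·3·4 + 3·5·3 + 4·5·10 + 7·3·0 = 306 ≡ 9.
  S = (3, 4, 9) ≠ 0, so r is not a codeword (an error is present).
Step 3: locate the error. For a single error e at position i, S_ℓ = v_i·e·α_i^ℓ, so α_err = S_1/S_0.
  S_0^{−1} = 3^{−1} = 4 (mod 11), so α_err = 4·4 = 16 ≡ 5 = α_5. Error position i = 5.
  Consistency check: S_2/S_1 = 9·3 = 27 ≡ 5 = α_err ✓ (single-error assumption holds).
Step 4: error magnitude e = S_0/v_5 = S_0·∏_{j≠5}(α_5 − α_j) = 3·8 = 24 ≡ 2 (mod 11).
Step 5: correct position 5: c_5 = r_5 − e = 0 − 2 ≡ 9 (mod 11). Hence c = [7, 4, 3, 10, 9].
  Check: interpolating c through the α_i gives m(x) = 1 + 6·x (degree < 2) with m(α_i) = c_i for every i, so c is indeed a codeword.


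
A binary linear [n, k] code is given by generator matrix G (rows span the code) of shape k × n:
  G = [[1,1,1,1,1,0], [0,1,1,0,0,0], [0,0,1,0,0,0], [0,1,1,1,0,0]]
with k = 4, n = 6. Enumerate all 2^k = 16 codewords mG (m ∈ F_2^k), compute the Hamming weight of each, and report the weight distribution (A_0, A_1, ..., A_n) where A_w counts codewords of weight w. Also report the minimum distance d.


Weight distribution: A_0 = 1, A_1 = 3, A_2 = 4, A_3 = 4, A_4 = 3, A_5 = 1. Minimum distance d = 1.

Enumerate all 2^4 = 16 messages m ∈ F_2^4.
For each, compute codeword c = mG in F_2^6, then tally its weight.
  m = 0000 → c = 000000, weight = 0.
  m = 1000 → c = 111110, weight = 5.
  m = 0100 → c = 011000, weight = 2.
  m = 1100 → c = 100110, weight = 3.
  m = 0010 → c = 001000, weight = 1.
  m = 1010 → c = 110110, weight = 4.
  m = 0110 → c = 010000, weight = 1.
  m = 1110 → c = 101110, weight = 4.
  m = 0001 → c = 011100, weight = 3.
  m = 1001 → c = 100010, weight = 2.
  m = 0101 → c = 000100, weight = 1.
  m = 1101 → c = 111010, weight = 4.
  m = 0011 → c = 010100, weight = 2.
  m = 1011 → c = 101010, weight = 3.
  m = 0111 → c = 001100, weight = 2.
  m = 1111 → c = 110010, weight = 3.
Tally weights:
  weight 0: 1 codewords.
  weight 1: 3 codewords.
  weight 2: 4 codewords.
  weight 3: 4 codewords.
  weight 4: 3 codewords.
  weight 5: 1 codewords.
Minimum distance d = smallest w > 0 with A_w > 0 = 1.
Sanity: Σ A_w = 16 = 2^4 = 16 ✓.


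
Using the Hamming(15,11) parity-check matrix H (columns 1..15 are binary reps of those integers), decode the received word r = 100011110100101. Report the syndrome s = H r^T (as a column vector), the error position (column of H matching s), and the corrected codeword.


s = (0, 1, 0, 1)^T, error position = 5, corrected codeword c = 100001110100101

Compute s = H r^T mod 2 one row at a time:
  s_1 = 1 + 0 + 1 + 0 + 0 + 1 + 0 + 1 = 4 ≡ 0 (mod 2).
  s_2 = 0 + 1 + 1 + 1 + 0 + 1 + 0 + 1 = 5 ≡ 1 (mod 2).
  s_3 = 0 + 0 + 1 + 1 + 1 + 0 + 0 + 1 = 4 ≡ 0 (mod 2).
  s_4 = 1 + 0 + 1 + 1 + 0 + 0 + 1 + 1 = 5 ≡ 1 (mod 2).
s = (0, 1, 0, 1)^T — this equals column 5 of H (binary 0101), so error is at position 5.
Correct: flip bit 5 of r = 100011110100101 to get c = 100001110100101.


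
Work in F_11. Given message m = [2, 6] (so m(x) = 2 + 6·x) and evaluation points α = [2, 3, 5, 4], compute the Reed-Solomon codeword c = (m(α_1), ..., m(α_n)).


c = [3, 9, 10, 4]

Message polynomial: m(x) = 2 + 6·x (mod 11).
For each evaluation point α_i, compute m(α_i) mod 11:
  α_1 = 2: Horner steps 6 → 3, so m(2) = 3.
  α_2 = 3: Horner steps 6 → 9, so m(3) = 9.
  α_3 = 5: Horner steps 6 → 10, so m(5) = 10.
  α_4 = 4: Horner steps 6 → 4, so m(4) = 4.
Codeword c = [3, 9, 10, 4] ∈ F_11^4.


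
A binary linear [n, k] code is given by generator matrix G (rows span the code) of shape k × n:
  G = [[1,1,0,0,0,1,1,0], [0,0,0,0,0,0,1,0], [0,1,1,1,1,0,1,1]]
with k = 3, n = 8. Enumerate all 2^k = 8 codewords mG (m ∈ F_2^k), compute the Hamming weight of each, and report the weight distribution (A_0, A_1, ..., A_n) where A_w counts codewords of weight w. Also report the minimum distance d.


Weight distribution: A_0 = 1, A_1 = 1, A_3 = 1, A_4 = 1, A_5 = 1, A_6 = 2, A_7 = 1. Minimum distance d = 1.

Enumerate all 2^3 = 8 messages m ∈ F_2^3.
For each, compute codeword c = mG in F_2^8, then tally its weight.
  m = 000 → c = 00000000, weight = 0.
  m = 100 → c = 11000110, weight = 4.
  m = 010 → c = 00000010, weight = 1.
  m = 110 → c = 11000100, weight = 3.
  m = 001 → c = 01111011, weight = 6.
  m = 101 → c = 10111101, weight = 6.
  m = 011 → c = 01111001, weight = 5.
  m = 111 → c = 10111111, weight = 7.
Tally weights:
  weight 0: 1 codewords.
  weight 1: 1 codewords.
  weight 3: 1 codewords.
  weight 4: 1 codewords.
  weight 5: 1 codewords.
  weight 6: 2 codewords.
  weight 7: 1 codewords.
Minimum distance d = smallest w > 0 with A_w > 0 = 1.
Sanity: Σ A_w = 8 = 2^3 = 8 ✓.


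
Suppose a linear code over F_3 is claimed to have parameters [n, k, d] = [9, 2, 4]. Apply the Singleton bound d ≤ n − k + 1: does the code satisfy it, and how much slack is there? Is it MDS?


Singleton RHS = n − k + 1 = 8, slack = 4, bound satisfied, not MDS.

Singleton bound: d ≤ n − k + 1.
Here n = 9, k = 2, so n − k + 1 = 8.
Given d = 4, check d ≤ 8: YES.
Slack = (n − k + 1) − d = 4.
The code is NOT MDS (slack = 4 > 0).
Description: the claimed parameters are [9, 2, 4]_3; such a code would be non-MDS.


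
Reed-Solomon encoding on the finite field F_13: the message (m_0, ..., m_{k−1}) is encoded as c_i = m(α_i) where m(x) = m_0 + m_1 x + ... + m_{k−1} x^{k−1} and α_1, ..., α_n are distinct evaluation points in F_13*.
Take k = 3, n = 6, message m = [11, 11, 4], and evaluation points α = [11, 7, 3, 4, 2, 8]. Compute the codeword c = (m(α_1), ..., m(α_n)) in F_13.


c = [5, 11, 2, 2, 10, 4]

Message polynomial: m(x) = 11 + 11·x + 4·x^2 (mod 13).
For each evaluation point α_i, compute m(α_i) mod 13:
  α_1 = 11: Horner steps 4 → 3 → 5, so m(11) = 5.
  α_2 = 7: Horner steps 4 → 0 → 11, so m(7) = 11.
  α_3 = 3: Horner steps 4 → 10 → 2, so m(3) = 2.
  α_4 = 4: Horner steps 4 → 1 → 2, so m(4) = 2.
  α_5 = 2: Horner steps 4 → 6 → 10, so m(2) = 10.
  α_6 = 8: Horner steps 4 → 4 → 4, so m(8) = 4.
Codeword c = [5, 11, 2, 2, 10, 4] ∈ F_13^6.


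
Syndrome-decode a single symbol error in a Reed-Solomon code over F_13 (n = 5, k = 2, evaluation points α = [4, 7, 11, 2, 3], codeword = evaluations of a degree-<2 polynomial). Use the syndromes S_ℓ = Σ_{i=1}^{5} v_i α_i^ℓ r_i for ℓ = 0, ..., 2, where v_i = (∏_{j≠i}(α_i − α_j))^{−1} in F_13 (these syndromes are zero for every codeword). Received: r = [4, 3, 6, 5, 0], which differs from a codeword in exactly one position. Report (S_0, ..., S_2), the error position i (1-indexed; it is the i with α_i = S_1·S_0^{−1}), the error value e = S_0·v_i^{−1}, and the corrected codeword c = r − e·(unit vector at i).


S = (4, 8, 3), error at position 4, error magnitude e = 9, c = [4, 3, 6, 9, 0].

Step 1: column multipliers v_i = (∏_{j≠i}(α_i − α_j))^{−1} mod 13.
  i = 1 (α = 4): (4−7)(4−11)(4−2)(4−3) = (−3)·(−7)·2·1 = 42 ≡ 3, so v_1 = 3^{−1} = 9 (mod 13).
  i = 2 (α = 7): (7−4)(7−11)(7−2)(7−3) = 3·(−4)·5·4 = −240 ≡ 7, so v_2 = 7^{−1} = 2 (mod 13).
  i = 3 (α = 11): (11−4)(11−7)(11−2)(11−3) = 7·4·9·8 = 2016 ≡ 1, so v_3 = 1^{−1} = 1 (mod 13).
  i = 4 (α = 2): (2−4)(2−7)(2−11)(2−3) = (−2)·(−5)·(−9)·(−1) = 90 ≡ 12, so v_4 = 12^{−1} = 12 (mod 13).
  i = 5 (α = 3): (3−4)(3−7)(3−11)(3−2) = (−1)·(−4)·(−8)·1 = −32 ≡ 7, so v_5 = 7^{−1} = 2 (mod 13).
  v = [9, 2, 1, 12, 2].
Step 2: syndromes of r = [4, 3, 6, 5, 0] (all sums mod 13).
  S_0 = Σ v_i r_i = 9·4 + 2·3 + 1·6 + 12·5 + 2·0 = 108 ≡ 4.
  S_1 = Σ v_i α_i r_i = 9·4·4 + 2·7·3 + 1·11·6 + 12·2·5 + 2·3·0 = 372 ≡ 8.
  α_i^2 mod 13 = [3, 10, 4, 4, 9].
  S_2 = Σ v_i α_i^2 r_i = 9·3·4 + 2·10·3 + 1·4·6 + 12·4·5 + 2·9·0 = 432 ≡ 3.
  S = (4, 8, 3) ≠ 0, so r is not a codeword (an error is present).
Step 3: locate the error. For a single error e at position i, S_ℓ = v_i·e·α_i^ℓ, so α_err = S_1/S_0.
  S_0^{−1} = 4^{−1} = 10 (mod 13), so α_err = 8·10 = 80 ≡ 2 = α_4. Error position i = 4.
  Consistency check: S_2/S_1 = 3·5 = 15 ≡ 2 = α_err ✓ (single-error assumption holds).
Step 4: error magnitude e = S_0/v_4 = S_0·∏_{j≠4}(α_4 − α_j) = 4·12 = 48 ≡ 9 (mod 13).
Step 5: correct position 4: c_4 = r_4 − e = 5 − 9 ≡ 9 (mod 13). Hence c = [4, 3, 6, 9, 0].
  Check: interpolating c through the α_i gives m(x) = 1 + 4·x (degree < 2) with m(α_i) = c_i for every i, so c is indeed a codeword.


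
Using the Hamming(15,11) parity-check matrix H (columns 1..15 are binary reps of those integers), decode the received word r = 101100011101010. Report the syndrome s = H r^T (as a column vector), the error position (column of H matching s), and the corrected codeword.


s = (1, 1, 1, 1)^T, error position = 15, corrected codeword c = 101100011101011

Compute s = H r^T mod 2 one row at a time:
  s_1 = 1 + 1 + 1 + 0 + 1 + 0 + 1 + 0 = 5 ≡ 1 (mod 2).
  s_2 = 1 + 0 + 0 + 0 + 1 + 0 + 1 + 0 = 3 ≡ 1 (mod 2).
  s_3 = 0 + 1 + 0 + 0 + 1 + 0 + 1 + 0 = 3 ≡ 1 (mod 2).
  s_4 = 1 + 1 + 0 + 0 + 1 + 0 + 0 + 0 = 3 ≡ 1 (mod 2).
s = (1, 1, 1, 1)^T — this equals column 15 of H (binary 1111), so error is at position 15.
Correct: flip bit 15 of r = 101100011101010 to get c = 101100011101011.


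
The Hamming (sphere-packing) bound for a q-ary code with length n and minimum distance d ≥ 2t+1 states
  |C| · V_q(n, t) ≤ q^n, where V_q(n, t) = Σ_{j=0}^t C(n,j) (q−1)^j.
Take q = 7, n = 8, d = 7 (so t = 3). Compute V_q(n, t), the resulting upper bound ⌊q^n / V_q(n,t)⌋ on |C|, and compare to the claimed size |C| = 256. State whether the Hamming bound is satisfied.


V_q(n, t) = 13153, q^n = 5764801, Hamming bound = 438, |C| = 256 ≤ bound (satisfied).

Step 1: Compute V_q(n, t) = Σ_{j=0}^3 C(n, j) (q−1)^j.
  j = 0: C(8,0)·(6)^0 = 1·1 = 1.
  j = 1: C(8,1)·(6)^1 = 8·6 = 48.
  j = 2: C(8,2)·(6)^2 = 28·36 = 1008.
  j = 3: C(8,3)·(6)^3 = 56·216 = 12096.
  V_q(n, t) = 1 + 48 + 1008 + 12096 = 13153.
Step 2: q^n = 7^8 = 5764801.
Step 3: Hamming bound ⌊q^n / V_q(n,t)⌋ = ⌊5764801/13153⌋ = 438.
Step 4: Compare |C| = 256 to 438: satisfied.
The claimed |C| lies below the Hamming bound.


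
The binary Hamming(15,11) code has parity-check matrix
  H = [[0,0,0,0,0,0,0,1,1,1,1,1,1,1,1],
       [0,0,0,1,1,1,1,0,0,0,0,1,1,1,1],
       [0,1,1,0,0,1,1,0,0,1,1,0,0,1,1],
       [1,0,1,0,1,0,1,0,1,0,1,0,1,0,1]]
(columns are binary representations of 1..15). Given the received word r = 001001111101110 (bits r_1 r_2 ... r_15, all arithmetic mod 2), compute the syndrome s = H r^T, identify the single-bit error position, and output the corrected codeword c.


s = (0, 1, 1, 0)^T, error position = 6, corrected codeword c = 001000111101110

Compute s = H r^T mod 2 one row at a time:
  s_1 = 1 + 1 + 1 + 0 + 1 + 1 + 1 + 0 = 6 ≡ 0 (mod 2).
  s_2 = 0 + 0 + 1 + 1 + 1 + 1 + 1 + 0 = 5 ≡ 1 (mod 2).
  s_3 = 0 + 1 + 1 + 1 + 1 + 0 + 1 + 0 = 5 ≡ 1 (mod 2).
  s_4 = 0 + 1 + 0 + 1 + 1 + 0 + 1 + 0 = 4 ≡ 0 (mod 2).
s = (0, 1, 1, 0)^T — this equals column 6 of H (binary 0110), so error is at position 6.
Correct: flip bit 6 of r = 001001111101110 to get c = 001000111101110.


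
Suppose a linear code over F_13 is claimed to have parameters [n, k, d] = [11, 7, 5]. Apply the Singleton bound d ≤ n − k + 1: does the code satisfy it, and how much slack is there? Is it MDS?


Singleton RHS = n − k + 1 = 5, slack = 0, bound satisfied, MDS.

Singleton bound: d ≤ n − k + 1.
Here n = 11, k = 7, so n − k + 1 = 5.
Given d = 5, check d ≤ 5: YES.
Slack = (n − k + 1) − d = 0.
The code is MDS (slack = 0).
Description: the claimed parameters are [11, 7, 5]_13; such a code would be MDS (meets Singleton bound).


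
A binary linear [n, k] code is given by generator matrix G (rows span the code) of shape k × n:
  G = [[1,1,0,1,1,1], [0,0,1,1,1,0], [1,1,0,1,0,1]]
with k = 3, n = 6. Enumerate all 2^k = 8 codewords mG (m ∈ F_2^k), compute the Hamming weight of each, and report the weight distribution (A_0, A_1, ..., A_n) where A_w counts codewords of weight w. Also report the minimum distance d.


Weight distribution: A_0 = 1, A_1 = 1, A_2 = 1, A_3 = 1, A_4 = 2, A_5 = 2. Minimum distance d = 1.

Enumerate all 2^3 = 8 messages m ∈ F_2^3.
For each, compute codeword c = mG in F_2^6, then tally its weight.
  m = 000 → c = 000000, weight = 0.
  m = 100 → c = 110111, weight = 5.
  m = 010 → c = 001110, weight = 3.
  m = 110 → c = 111001, weight = 4.
  m = 001 → c = 110101, weight = 4.
  m = 101 → c = 000010, weight = 1.
  m = 011 → c = 111011, weight = 5.
  m = 111 → c = 001100, weight = 2.
Tally weights:
  weight 0: 1 codewords.
  weight 1: 1 codewords.
  weight 2: 1 codewords.
  weight 3: 1 codewords.
  weight 4: 2 codewords.
  weight 5: 2 codewords.
Minimum distance d = smallest w > 0 with A_w > 0 = 1.
Sanity: Σ A_w = 8 = 2^3 = 8 ✓.


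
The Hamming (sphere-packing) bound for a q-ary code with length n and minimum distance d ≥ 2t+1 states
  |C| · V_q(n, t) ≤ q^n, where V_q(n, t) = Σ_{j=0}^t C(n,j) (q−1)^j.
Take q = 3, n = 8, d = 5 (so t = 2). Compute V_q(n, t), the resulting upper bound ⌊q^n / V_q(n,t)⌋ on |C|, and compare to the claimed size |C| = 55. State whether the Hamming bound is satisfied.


V_q(n, t) = 129, q^n = 6561, Hamming bound = 50, |C| = 55 > bound (violated).

Step 1: Compute V_q(n, t) = Σ_{j=0}^2 C(n, j) (q−1)^j.
  j = 0: C(8,0)·(2)^0 = 1·1 = 1.
  j = 1: C(8,1)·(2)^1 = 8·2 = 16.
  j = 2: C(8,2)·(2)^2 = 28·4 = 112.
  V_q(n, t) = 1 + 16 + 112 = 129.
Step 2: q^n = 3^8 = 6561.
Step 3: Hamming bound ⌊q^n / V_q(n,t)⌋ = ⌊6561/129⌋ = 50.
Step 4: Compare |C| = 55 to 50: violated.
The claimed |C| lies above the Hamming bound, so no 3-ary code of length 8 with d ≥ 5 can have 55 codewords.


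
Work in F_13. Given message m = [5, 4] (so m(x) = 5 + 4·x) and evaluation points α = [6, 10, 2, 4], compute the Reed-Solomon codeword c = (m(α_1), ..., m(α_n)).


c = [3, 6, 0, 8]

Message polynomial: m(x) = 5 + 4·x (mod 13).
For each evaluation point α_i, compute m(α_i) mod 13:
  α_1 = 6: Horner steps 4 → 3, so m(6) = 3.
  α_2 = 10: Horner steps 4 → 6, so m(10) = 6.
  α_3 = 2: Horner steps 4 → 0, so m(2) = 0.
  α_4 = 4: Horner steps 4 → 8, so m(4) = 8.
Codeword c = [3, 6, 0, 8] ∈ F_13^4.
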